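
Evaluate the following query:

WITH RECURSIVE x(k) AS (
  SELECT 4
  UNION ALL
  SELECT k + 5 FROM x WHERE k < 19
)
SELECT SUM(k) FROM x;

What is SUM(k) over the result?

Base: k=4.
Iteration 1: 4 < 19 holds -> k = 4 + 5 = 9.
Iteration 2: 9 < 19 holds -> k = 9 + 5 = 14.
Iteration 3: 14 < 19 holds -> k = 14 + 5 = 19.
Iteration 4: 19 < 19 fails; recursion stops.
SUM(k) = 4 + 9 + 14 + 19 = 46.

46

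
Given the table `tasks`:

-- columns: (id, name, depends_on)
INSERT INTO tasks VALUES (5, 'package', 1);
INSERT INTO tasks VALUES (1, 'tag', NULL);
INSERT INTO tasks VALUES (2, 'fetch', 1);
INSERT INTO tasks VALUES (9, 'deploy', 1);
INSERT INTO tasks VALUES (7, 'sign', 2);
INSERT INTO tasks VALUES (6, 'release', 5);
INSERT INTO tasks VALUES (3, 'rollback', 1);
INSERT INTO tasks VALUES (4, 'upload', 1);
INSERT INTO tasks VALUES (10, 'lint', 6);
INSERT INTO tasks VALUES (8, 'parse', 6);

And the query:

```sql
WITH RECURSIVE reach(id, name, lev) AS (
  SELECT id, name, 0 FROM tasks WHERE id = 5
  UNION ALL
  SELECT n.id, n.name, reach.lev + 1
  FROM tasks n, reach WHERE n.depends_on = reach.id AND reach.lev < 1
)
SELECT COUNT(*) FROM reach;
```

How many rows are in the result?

2

Base: id=5 (package) at lev 0.
Iteration 1: rows with depends_on in {5} -> release (id 6, lev 1).
Iteration 2: lev < 1 fails for all current rows; recursion stops.
Total rows emitted: 2.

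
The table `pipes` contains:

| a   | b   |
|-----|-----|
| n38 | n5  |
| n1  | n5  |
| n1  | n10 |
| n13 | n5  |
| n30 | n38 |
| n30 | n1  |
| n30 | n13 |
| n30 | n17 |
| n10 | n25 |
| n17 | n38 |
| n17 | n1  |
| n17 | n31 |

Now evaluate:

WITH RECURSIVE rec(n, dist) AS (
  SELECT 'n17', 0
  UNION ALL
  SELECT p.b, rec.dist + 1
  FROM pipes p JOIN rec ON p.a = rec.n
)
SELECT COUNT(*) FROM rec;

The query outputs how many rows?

Base: (n17, dist=0).
Iteration 1: edges from {n17} -> (n1, dist=1), (n31, dist=1), (n38, dist=1).
Iteration 2: edges from {n1,n31,n38} -> (n10, dist=2), (n5, dist=2) x2. [UNION ALL keeps all 3 new rows, including repeats]
Iteration 3: edges from {n10,n5} -> (n25, dist=3).
Iteration 4: no outgoing edges from {n25}; recursion stops.
Total rows emitted: 8.

8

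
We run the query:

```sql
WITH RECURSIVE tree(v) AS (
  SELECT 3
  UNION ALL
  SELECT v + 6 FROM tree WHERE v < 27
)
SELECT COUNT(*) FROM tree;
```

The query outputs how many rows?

Base: v=3.
Iteration 1: 3 < 27 holds -> v = 3 + 6 = 9.
Iteration 2: 9 < 27 holds -> v = 9 + 6 = 15.
Iteration 3: 15 < 27 holds -> v = 15 + 6 = 21.
Iteration 4: 21 < 27 holds -> v = 21 + 6 = 27.
Iteration 5: 27 < 27 fails; recursion stops.
Total rows emitted: 5.

5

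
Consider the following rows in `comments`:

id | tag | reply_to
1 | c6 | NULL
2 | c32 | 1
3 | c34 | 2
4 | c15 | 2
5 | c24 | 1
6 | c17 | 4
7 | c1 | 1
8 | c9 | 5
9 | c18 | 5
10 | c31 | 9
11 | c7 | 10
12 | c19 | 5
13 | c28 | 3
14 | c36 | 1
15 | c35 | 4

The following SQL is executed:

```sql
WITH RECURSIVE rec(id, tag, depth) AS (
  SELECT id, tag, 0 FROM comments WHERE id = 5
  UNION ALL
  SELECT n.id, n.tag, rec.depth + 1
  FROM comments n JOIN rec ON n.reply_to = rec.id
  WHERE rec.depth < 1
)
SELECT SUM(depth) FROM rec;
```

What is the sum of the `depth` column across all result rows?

3

Base: id=5 (c24) at depth 0.
Iteration 1: rows with reply_to in {5} -> c9 (id 8, depth 1), c18 (id 9, depth 1), c19 (id 12, depth 1).
Iteration 2: depth < 1 fails for all current rows; recursion stops.
SUM(depth) = 0 + 1 + 1 + 1 = 3.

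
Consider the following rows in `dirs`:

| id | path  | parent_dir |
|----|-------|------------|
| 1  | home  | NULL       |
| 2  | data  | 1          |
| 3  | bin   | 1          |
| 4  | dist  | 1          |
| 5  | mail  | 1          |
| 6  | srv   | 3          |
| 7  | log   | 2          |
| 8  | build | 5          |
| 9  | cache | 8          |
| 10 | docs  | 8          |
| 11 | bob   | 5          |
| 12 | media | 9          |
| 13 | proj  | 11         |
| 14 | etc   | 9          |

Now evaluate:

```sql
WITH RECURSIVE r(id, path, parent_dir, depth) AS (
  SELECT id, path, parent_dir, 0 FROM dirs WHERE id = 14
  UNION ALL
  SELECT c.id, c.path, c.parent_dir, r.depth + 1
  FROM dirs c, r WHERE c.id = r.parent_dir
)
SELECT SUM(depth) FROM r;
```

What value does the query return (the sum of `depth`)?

10

Base: id=14 (etc), parent_dir=9, depth 0.
Iteration 1: join on id=9 -> cache (id 9, parent_dir=8, depth 1).
Iteration 2: join on id=8 -> build (id 8, parent_dir=5, depth 2).
Iteration 3: join on id=5 -> mail (id 5, parent_dir=1, depth 3).
Iteration 4: join on id=1 -> home (id 1, parent_dir=NULL, depth 4).
Iteration 5: parent_dir is NULL; no match; recursion stops.
SUM(depth) = 0 + 1 + 2 + 3 + 4 = 10.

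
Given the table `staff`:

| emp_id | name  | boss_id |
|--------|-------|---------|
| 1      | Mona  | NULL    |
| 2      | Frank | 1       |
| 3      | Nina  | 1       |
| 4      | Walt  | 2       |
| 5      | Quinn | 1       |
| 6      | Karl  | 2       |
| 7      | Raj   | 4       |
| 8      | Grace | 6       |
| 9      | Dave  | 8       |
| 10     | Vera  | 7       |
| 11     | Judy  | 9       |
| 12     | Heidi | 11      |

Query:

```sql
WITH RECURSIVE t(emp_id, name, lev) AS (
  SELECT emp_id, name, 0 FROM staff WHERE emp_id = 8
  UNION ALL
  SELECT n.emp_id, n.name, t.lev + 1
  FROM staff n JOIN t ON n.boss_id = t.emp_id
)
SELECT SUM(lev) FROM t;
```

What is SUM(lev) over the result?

6

Base: emp_id=8 (Grace) at lev 0.
Iteration 1: rows with boss_id in {8} -> Dave (id 9, lev 1).
Iteration 2: rows with boss_id in {9} -> Judy (id 11, lev 2).
Iteration 3: rows with boss_id in {11} -> Heidi (id 12, lev 3).
Iteration 4: no rows with boss_id in {12}; recursion stops.
SUM(lev) = 0 + 1 + 2 + 3 = 6.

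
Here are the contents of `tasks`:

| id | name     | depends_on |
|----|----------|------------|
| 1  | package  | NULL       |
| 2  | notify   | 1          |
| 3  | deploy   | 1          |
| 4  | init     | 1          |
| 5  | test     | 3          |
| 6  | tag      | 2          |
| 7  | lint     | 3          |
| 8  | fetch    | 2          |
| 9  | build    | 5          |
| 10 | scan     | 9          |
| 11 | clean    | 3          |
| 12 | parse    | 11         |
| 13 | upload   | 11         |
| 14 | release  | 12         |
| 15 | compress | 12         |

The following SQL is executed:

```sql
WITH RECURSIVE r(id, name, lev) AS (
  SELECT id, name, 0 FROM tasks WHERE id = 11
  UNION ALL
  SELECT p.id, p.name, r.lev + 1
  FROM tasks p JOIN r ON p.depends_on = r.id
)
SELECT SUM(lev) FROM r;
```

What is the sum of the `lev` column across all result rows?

6

Base: id=11 (clean) at lev 0.
Iteration 1: rows with depends_on in {11} -> parse (id 12, lev 1), upload (id 13, lev 1).
Iteration 2: rows with depends_on in {12,13} -> release (id 14, lev 2), compress (id 15, lev 2).
Iteration 3: no rows with depends_on in {14,15}; recursion stops.
SUM(lev) = 0 + 1 + 1 + 2 + 2 = 6.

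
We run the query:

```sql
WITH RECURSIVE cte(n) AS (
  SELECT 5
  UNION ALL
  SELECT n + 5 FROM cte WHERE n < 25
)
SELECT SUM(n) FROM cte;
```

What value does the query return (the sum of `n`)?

75

Base: n=5.
Iteration 1: 5 < 25 holds -> n = 5 + 5 = 10.
Iteration 2: 10 < 25 holds -> n = 10 + 5 = 15.
Iteration 3: 15 < 25 holds -> n = 15 + 5 = 20.
Iteration 4: 20 < 25 holds -> n = 20 + 5 = 25.
Iteration 5: 25 < 25 fails; recursion stops.
SUM(n) = 5 + 10 + 15 + 20 + 25 = 75.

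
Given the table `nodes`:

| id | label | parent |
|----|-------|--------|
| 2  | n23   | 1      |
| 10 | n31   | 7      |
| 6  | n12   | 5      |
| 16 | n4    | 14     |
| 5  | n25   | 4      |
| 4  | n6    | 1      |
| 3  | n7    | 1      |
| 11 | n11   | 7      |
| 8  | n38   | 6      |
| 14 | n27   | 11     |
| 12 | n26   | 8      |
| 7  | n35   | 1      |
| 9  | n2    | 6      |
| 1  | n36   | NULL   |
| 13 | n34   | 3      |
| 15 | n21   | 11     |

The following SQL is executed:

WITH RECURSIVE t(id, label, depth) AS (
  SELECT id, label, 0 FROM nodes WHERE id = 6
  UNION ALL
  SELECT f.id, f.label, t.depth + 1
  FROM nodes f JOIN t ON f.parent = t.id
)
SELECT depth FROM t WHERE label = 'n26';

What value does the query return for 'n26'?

2

Base: id=6 (n12) at depth 0.
Iteration 1: rows with parent in {6} -> n38 (id 8, depth 1), n2 (id 9, depth 1).
Iteration 2: rows with parent in {8,9} -> n26 (id 12, depth 2).
Iteration 3: no rows with parent in {12}; recursion stops.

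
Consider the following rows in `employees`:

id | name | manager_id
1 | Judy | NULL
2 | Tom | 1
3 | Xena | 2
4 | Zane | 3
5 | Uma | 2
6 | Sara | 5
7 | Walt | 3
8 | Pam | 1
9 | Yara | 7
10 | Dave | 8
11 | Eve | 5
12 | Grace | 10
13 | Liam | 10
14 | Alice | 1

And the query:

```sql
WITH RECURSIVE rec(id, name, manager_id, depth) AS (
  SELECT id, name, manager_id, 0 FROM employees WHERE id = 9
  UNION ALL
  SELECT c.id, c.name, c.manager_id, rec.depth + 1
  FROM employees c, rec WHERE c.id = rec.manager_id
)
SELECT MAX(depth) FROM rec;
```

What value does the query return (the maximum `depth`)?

Base: id=9 (Yara), manager_id=7, depth 0.
Iteration 1: join on id=7 -> Walt (id 7, manager_id=3, depth 1).
Iteration 2: join on id=3 -> Xena (id 3, manager_id=2, depth 2).
Iteration 3: join on id=2 -> Tom (id 2, manager_id=1, depth 3).
Iteration 4: join on id=1 -> Judy (id 1, manager_id=NULL, depth 4).
Iteration 5: manager_id is NULL; no match; recursion stops.
depth values: 0, 1, 2, 3, 4; the maximum is 4.

4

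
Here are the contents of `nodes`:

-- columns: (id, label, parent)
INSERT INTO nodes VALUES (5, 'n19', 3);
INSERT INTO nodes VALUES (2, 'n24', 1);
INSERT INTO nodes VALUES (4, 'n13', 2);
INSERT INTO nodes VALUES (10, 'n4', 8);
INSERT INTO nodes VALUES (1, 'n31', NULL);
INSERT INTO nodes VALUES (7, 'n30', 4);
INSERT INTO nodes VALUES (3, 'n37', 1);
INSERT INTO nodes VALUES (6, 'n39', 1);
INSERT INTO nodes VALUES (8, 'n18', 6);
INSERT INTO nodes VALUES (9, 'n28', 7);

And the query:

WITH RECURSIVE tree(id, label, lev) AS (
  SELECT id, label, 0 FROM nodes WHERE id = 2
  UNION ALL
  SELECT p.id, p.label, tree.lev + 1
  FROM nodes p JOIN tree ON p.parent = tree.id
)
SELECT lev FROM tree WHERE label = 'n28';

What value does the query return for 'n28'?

3

Base: id=2 (n24) at lev 0.
Iteration 1: rows with parent in {2} -> n13 (id 4, lev 1).
Iteration 2: rows with parent in {4} -> n30 (id 7, lev 2).
Iteration 3: rows with parent in {7} -> n28 (id 9, lev 3).
Iteration 4: no rows with parent in {9}; recursion stops.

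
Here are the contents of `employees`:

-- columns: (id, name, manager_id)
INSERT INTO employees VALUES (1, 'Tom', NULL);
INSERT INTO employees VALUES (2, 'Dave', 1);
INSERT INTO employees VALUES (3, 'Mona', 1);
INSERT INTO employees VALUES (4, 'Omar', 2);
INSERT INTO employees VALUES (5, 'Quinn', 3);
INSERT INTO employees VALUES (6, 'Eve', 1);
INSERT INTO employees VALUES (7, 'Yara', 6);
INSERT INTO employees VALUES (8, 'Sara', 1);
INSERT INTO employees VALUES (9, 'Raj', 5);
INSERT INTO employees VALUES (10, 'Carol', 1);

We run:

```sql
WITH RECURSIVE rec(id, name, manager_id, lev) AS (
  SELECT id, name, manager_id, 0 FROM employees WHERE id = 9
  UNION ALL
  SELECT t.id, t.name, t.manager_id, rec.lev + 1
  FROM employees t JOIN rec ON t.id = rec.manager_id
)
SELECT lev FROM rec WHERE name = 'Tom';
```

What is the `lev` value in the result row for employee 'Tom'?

3

Base: id=9 (Raj), manager_id=5, lev 0.
Iteration 1: join on id=5 -> Quinn (id 5, manager_id=3, lev 1).
Iteration 2: join on id=3 -> Mona (id 3, manager_id=1, lev 2).
Iteration 3: join on id=1 -> Tom (id 1, manager_id=NULL, lev 3).
Iteration 4: manager_id is NULL; no match; recursion stops.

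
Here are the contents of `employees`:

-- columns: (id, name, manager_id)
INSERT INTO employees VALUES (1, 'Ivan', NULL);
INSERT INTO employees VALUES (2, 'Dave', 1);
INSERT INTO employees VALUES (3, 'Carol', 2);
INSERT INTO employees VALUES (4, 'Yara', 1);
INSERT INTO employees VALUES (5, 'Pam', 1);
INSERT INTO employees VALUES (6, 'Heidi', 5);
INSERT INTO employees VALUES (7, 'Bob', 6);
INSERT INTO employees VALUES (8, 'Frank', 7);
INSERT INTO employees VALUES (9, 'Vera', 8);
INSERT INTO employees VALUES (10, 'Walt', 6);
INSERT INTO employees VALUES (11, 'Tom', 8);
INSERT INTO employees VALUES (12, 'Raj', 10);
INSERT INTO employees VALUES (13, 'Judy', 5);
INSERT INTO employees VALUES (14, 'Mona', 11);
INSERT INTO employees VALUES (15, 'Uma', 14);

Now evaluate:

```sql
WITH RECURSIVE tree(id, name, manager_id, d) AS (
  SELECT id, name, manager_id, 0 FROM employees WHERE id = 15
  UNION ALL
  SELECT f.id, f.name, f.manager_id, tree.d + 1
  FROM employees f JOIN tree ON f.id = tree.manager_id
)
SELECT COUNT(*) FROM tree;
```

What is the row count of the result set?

Base: id=15 (Uma), manager_id=14, d 0.
Iteration 1: join on id=14 -> Mona (id 14, manager_id=11, d 1).
Iteration 2: join on id=11 -> Tom (id 11, manager_id=8, d 2).
Iteration 3: join on id=8 -> Frank (id 8, manager_id=7, d 3).
Iteration 4: join on id=7 -> Bob (id 7, manager_id=6, d 4).
Iteration 5: join on id=6 -> Heidi (id 6, manager_id=5, d 5).
Iteration 6: join on id=5 -> Pam (id 5, manager_id=1, d 6).
Iteration 7: join on id=1 -> Ivan (id 1, manager_id=NULL, d 7).
Iteration 8: manager_id is NULL; no match; recursion stops.
Total rows emitted: 8.

8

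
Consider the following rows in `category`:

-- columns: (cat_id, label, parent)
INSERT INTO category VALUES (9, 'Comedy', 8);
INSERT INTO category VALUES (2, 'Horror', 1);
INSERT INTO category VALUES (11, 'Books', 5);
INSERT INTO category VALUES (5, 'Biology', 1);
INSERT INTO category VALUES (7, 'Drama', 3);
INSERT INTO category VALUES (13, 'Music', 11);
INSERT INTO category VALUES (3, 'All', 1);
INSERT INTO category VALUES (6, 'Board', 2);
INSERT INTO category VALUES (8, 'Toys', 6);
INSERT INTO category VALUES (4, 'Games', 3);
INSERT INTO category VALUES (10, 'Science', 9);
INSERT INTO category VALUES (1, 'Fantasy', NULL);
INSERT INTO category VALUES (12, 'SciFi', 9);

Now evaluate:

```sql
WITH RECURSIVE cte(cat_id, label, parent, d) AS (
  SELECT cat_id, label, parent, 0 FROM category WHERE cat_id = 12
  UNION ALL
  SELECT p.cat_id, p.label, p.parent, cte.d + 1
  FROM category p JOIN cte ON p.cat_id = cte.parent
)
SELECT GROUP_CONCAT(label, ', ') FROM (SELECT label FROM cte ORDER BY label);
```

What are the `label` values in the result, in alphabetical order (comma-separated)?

Base: cat_id=12 (SciFi), parent=9, d 0.
Iteration 1: join on cat_id=9 -> Comedy (id 9, parent=8, d 1).
Iteration 2: join on cat_id=8 -> Toys (id 8, parent=6, d 2).
Iteration 3: join on cat_id=6 -> Board (id 6, parent=2, d 3).
Iteration 4: join on cat_id=2 -> Horror (id 2, parent=1, d 4).
Iteration 5: join on cat_id=1 -> Fantasy (id 1, parent=NULL, d 5).
Iteration 6: parent is NULL; no match; recursion stops.

Board, Comedy, Fantasy, Horror, SciFi, Toys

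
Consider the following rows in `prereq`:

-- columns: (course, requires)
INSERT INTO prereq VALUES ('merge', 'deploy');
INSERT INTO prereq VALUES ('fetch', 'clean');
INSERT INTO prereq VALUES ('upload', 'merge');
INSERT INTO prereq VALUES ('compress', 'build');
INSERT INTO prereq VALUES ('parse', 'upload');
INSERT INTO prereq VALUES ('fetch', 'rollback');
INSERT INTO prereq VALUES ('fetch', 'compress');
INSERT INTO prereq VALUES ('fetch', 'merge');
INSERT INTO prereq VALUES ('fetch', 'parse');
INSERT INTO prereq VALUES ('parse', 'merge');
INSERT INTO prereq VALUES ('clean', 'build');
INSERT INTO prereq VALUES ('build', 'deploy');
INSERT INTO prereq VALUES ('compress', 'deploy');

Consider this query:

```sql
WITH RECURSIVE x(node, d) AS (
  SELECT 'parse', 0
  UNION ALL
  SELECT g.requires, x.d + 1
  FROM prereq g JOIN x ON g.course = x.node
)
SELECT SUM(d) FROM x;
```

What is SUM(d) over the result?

9

Base: (parse, d=0).
Iteration 1: edges from {parse} -> (merge, d=1), (upload, d=1).
Iteration 2: edges from {merge,upload} -> (deploy, d=2), (merge, d=2).
Iteration 3: edges from {deploy,merge} -> (deploy, d=3).
Iteration 4: no outgoing edges from {deploy}; recursion stops.
SUM(d) = 0 + 1 + 1 + 2 + 2 + 3 = 9.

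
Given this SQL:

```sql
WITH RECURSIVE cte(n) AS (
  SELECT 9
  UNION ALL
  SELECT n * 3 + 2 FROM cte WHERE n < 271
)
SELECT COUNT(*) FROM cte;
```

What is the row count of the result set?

Base: n=9.
Iteration 1: 9 < 271 holds -> n = 9 * 3 + 2 = 29.
Iteration 2: 29 < 271 holds -> n = 29 * 3 + 2 = 89.
Iteration 3: 89 < 271 holds -> n = 89 * 3 + 2 = 269.
Iteration 4: 269 < 271 holds -> n = 269 * 3 + 2 = 809.
Iteration 5: 809 < 271 fails; recursion stops.
Total rows emitted: 5.

5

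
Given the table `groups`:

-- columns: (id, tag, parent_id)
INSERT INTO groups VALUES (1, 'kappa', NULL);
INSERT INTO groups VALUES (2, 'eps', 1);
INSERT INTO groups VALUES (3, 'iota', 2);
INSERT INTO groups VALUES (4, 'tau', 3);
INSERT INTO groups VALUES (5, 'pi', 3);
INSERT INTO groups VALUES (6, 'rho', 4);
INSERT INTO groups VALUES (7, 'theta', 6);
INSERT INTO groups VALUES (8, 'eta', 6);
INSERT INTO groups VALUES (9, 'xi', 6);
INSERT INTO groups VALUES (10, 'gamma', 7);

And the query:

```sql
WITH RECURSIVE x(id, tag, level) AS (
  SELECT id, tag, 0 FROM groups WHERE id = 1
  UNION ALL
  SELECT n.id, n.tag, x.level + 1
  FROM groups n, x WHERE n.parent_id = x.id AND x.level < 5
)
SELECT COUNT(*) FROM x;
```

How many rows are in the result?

Base: id=1 (kappa) at level 0.
Iteration 1: rows with parent_id in {1} -> eps (id 2, level 1).
Iteration 2: rows with parent_id in {2} -> iota (id 3, level 2).
Iteration 3: rows with parent_id in {3} -> tau (id 4, level 3), pi (id 5, level 3).
Iteration 4: rows with parent_id in {4,5} -> rho (id 6, level 4).
Iteration 5: rows with parent_id in {6} -> theta (id 7, level 5), eta (id 8, level 5), xi (id 9, level 5).
Iteration 6: level < 5 fails for all current rows; recursion stops.
Total rows emitted: 9.

9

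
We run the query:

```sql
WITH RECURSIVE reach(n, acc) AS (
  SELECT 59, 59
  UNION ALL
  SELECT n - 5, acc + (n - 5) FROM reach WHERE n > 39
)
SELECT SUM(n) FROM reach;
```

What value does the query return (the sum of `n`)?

Base: n=59, acc=59.
Iteration 1: 59 > 39 holds -> n = 59 - 5 = 54, acc = 59 + 54 = 113.
Iteration 2: 54 > 39 holds -> n = 54 - 5 = 49, acc = 113 + 49 = 162.
Iteration 3: 49 > 39 holds -> n = 49 - 5 = 44, acc = 162 + 44 = 206.
Iteration 4: 44 > 39 holds -> n = 44 - 5 = 39, acc = 206 + 39 = 245.
Iteration 5: 39 > 39 fails; recursion stops.
SUM(n) = 59 + 54 + 49 + 44 + 39 = 245.

245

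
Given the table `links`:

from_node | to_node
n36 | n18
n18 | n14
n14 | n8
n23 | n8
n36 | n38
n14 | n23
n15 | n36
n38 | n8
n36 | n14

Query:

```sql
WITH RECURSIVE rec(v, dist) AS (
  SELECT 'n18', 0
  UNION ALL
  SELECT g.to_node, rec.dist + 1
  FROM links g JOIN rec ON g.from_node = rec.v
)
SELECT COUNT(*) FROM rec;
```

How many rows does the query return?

Base: (n18, dist=0).
Iteration 1: edges from {n18} -> (n14, dist=1).
Iteration 2: edges from {n14} -> (n23, dist=2), (n8, dist=2).
Iteration 3: edges from {n23,n8} -> (n8, dist=3).
Iteration 4: no outgoing edges from {n8}; recursion stops.
Total rows emitted: 5.

5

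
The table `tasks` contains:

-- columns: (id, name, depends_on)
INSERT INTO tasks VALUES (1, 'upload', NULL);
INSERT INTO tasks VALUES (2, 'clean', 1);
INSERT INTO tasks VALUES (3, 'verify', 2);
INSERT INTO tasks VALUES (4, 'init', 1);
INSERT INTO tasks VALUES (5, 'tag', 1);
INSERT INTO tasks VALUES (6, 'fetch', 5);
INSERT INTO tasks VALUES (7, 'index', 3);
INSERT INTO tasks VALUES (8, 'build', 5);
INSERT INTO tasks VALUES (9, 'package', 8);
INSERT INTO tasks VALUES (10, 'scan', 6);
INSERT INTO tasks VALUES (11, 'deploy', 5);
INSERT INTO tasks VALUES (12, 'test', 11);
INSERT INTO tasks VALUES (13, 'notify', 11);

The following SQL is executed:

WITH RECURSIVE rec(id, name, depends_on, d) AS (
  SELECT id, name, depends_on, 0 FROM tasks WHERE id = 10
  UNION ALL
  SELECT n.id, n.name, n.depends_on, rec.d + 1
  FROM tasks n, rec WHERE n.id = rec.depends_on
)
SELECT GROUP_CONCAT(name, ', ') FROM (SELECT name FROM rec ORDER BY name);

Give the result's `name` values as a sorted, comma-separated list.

fetch, scan, tag, upload

Base: id=10 (scan), depends_on=6, d 0.
Iteration 1: join on id=6 -> fetch (id 6, depends_on=5, d 1).
Iteration 2: join on id=5 -> tag (id 5, depends_on=1, d 2).
Iteration 3: join on id=1 -> upload (id 1, depends_on=NULL, d 3).
Iteration 4: depends_on is NULL; no match; recursion stops.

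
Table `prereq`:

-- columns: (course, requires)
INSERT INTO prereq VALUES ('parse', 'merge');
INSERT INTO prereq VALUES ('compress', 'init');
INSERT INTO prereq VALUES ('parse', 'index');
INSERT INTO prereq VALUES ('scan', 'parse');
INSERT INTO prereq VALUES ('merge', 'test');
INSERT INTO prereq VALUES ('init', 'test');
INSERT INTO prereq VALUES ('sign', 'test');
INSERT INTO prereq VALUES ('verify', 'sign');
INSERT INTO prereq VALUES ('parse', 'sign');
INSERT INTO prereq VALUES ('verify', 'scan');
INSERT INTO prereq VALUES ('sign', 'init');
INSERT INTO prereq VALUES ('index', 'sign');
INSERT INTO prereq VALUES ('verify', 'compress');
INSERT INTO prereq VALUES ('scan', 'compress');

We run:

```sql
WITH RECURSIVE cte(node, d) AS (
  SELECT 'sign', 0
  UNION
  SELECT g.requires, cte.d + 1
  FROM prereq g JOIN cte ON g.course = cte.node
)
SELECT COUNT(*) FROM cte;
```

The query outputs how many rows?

4

Base: (sign, d=0).
Iteration 1: edges from {sign} -> (init, d=1), (test, d=1).
Iteration 2: edges from {init,test} -> (test, d=2).
Iteration 3: no outgoing edges from {test}; recursion stops.
Total rows emitted: 4.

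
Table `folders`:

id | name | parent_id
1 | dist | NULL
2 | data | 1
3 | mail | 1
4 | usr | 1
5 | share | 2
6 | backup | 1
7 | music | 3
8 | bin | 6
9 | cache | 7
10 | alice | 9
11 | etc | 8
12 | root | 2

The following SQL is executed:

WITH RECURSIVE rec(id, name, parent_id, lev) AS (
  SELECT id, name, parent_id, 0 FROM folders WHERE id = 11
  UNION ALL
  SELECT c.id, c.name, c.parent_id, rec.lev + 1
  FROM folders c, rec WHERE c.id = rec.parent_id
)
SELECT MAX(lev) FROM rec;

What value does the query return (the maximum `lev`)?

Base: id=11 (etc), parent_id=8, lev 0.
Iteration 1: join on id=8 -> bin (id 8, parent_id=6, lev 1).
Iteration 2: join on id=6 -> backup (id 6, parent_id=1, lev 2).
Iteration 3: join on id=1 -> dist (id 1, parent_id=NULL, lev 3).
Iteration 4: parent_id is NULL; no match; recursion stops.
lev values: 0, 1, 2, 3; the maximum is 3.

3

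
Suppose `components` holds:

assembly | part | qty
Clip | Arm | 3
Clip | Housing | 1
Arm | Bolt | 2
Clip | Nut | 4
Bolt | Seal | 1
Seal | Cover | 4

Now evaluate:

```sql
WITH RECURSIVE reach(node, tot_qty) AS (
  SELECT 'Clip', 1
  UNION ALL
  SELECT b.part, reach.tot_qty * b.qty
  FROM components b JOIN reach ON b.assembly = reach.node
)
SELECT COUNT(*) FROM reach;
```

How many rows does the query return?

Base: (Clip, tot_qty=1).
Iteration 1: components of {Clip} -> Arm = 1*3 = 3, Housing = 1*1 = 1, Nut = 1*4 = 4.
Iteration 2: components of {Arm,Housing,Nut} -> Bolt = 3*2 = 6.
Iteration 3: components of {Bolt} -> Seal = 6*1 = 6.
Iteration 4: components of {Seal} -> Cover = 6*4 = 24.
Iteration 5: no further components; recursion stops.
Total rows emitted: 7.

7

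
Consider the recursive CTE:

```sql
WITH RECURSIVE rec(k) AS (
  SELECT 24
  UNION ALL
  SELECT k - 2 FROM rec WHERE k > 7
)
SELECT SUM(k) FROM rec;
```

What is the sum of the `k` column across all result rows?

150

Base: k=24.
Iteration 1: 24 > 7 holds -> k = 24 - 2 = 22.
Iteration 2: 22 > 7 holds -> k = 22 - 2 = 20.
Iteration 3: 20 > 7 holds -> k = 20 - 2 = 18.
Iteration 4: 18 > 7 holds -> k = 18 - 2 = 16.
Iteration 5: 16 > 7 holds -> k = 16 - 2 = 14.
Iteration 6: 14 > 7 holds -> k = 14 - 2 = 12.
Iteration 7: 12 > 7 holds -> k = 12 - 2 = 10.
Iteration 8: 10 > 7 holds -> k = 10 - 2 = 8.
Iteration 9: 8 > 7 holds -> k = 8 - 2 = 6.
Iteration 10: 6 > 7 fails; recursion stops.
SUM(k) = 24 + 22 + 20 + 18 + 16 + 14 + 12 + 10 + 8 + 6 = 150.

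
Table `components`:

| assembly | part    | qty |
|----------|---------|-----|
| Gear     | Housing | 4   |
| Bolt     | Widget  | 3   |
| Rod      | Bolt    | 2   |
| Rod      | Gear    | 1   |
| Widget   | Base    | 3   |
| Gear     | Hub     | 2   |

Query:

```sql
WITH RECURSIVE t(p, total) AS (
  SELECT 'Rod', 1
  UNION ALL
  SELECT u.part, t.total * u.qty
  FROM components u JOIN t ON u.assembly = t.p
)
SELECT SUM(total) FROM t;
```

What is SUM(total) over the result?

34

Base: (Rod, total=1).
Iteration 1: components of {Rod} -> Bolt = 1*2 = 2, Gear = 1*1 = 1.
Iteration 2: components of {Bolt,Gear} -> Housing = 1*4 = 4, Hub = 1*2 = 2, Widget = 2*3 = 6.
Iteration 3: components of {Housing,Hub,Widget} -> Base = 6*3 = 18.
Iteration 4: no further components; recursion stops.
SUM(total) = 1 + 2 + 1 + 6 + 2 + 4 + 18 = 34.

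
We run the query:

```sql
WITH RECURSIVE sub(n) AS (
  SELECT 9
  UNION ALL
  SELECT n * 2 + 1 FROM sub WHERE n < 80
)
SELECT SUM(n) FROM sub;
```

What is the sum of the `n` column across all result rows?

Base: n=9.
Iteration 1: 9 < 80 holds -> n = 9 * 2 + 1 = 19.
Iteration 2: 19 < 80 holds -> n = 19 * 2 + 1 = 39.
Iteration 3: 39 < 80 holds -> n = 39 * 2 + 1 = 79.
Iteration 4: 79 < 80 holds -> n = 79 * 2 + 1 = 159.
Iteration 5: 159 < 80 fails; recursion stops.
SUM(n) = 9 + 19 + 39 + 79 + 159 = 305.

305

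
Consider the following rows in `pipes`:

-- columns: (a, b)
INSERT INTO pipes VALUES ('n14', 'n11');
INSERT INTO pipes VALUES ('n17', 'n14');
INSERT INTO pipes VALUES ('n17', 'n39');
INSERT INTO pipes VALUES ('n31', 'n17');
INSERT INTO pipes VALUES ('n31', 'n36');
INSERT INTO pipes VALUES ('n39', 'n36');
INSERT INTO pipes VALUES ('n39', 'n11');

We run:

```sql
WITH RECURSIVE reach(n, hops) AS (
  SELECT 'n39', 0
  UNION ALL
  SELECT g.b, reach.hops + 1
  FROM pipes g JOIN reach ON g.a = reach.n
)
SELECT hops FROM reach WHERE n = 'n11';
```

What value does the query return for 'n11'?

1

Base: (n39, hops=0).
Iteration 1: edges from {n39} -> (n11, hops=1), (n36, hops=1).
Iteration 2: no outgoing edges from {n11,n36}; recursion stops.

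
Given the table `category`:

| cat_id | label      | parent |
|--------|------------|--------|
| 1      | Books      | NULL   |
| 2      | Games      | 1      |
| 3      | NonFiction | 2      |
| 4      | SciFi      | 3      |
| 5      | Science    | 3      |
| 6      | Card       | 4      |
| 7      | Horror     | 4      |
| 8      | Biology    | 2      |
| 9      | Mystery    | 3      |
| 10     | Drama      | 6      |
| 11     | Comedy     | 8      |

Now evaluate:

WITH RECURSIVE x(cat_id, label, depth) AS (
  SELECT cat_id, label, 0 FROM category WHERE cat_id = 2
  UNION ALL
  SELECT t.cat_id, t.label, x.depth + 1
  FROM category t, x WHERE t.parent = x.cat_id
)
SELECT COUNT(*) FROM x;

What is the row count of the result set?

Base: cat_id=2 (Games) at depth 0.
Iteration 1: rows with parent in {2} -> NonFiction (id 3, depth 1), Biology (id 8, depth 1).
Iteration 2: rows with parent in {3,8} -> SciFi (id 4, depth 2), Science (id 5, depth 2), Mystery (id 9, depth 2), Comedy (id 11, depth 2).
Iteration 3: rows with parent in {4,5,9,11} -> Card (id 6, depth 3), Horror (id 7, depth 3).
Iteration 4: rows with parent in {6,7} -> Drama (id 10, depth 4).
Iteration 5: no rows with parent in {10}; recursion stops.
Total rows emitted: 10.

10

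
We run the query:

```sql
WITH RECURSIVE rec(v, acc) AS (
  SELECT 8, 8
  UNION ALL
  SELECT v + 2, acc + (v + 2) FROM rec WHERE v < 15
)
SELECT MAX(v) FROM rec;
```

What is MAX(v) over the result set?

Base: v=8, acc=8.
Iteration 1: 8 < 15 holds -> v = 8 + 2 = 10, acc = 8 + 10 = 18.
Iteration 2: 10 < 15 holds -> v = 10 + 2 = 12, acc = 18 + 12 = 30.
Iteration 3: 12 < 15 holds -> v = 12 + 2 = 14, acc = 30 + 14 = 44.
Iteration 4: 14 < 15 holds -> v = 14 + 2 = 16, acc = 44 + 16 = 60.
Iteration 5: 16 < 15 fails; recursion stops.
v values: 8, 10, 12, 14, 16; the maximum is 16.

16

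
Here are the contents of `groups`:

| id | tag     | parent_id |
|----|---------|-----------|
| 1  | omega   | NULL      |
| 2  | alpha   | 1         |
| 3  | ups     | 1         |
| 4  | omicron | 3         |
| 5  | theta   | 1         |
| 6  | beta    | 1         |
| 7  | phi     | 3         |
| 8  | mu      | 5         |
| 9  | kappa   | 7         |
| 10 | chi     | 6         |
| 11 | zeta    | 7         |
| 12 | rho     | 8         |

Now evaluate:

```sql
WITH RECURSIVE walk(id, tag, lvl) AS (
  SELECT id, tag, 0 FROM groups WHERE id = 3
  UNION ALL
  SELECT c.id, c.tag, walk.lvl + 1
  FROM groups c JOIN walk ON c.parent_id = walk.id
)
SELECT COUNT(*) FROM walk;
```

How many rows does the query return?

Base: id=3 (ups) at lvl 0.
Iteration 1: rows with parent_id in {3} -> omicron (id 4, lvl 1), phi (id 7, lvl 1).
Iteration 2: rows with parent_id in {4,7} -> kappa (id 9, lvl 2), zeta (id 11, lvl 2).
Iteration 3: no rows with parent_id in {9,11}; recursion stops.
Total rows emitted: 5.

5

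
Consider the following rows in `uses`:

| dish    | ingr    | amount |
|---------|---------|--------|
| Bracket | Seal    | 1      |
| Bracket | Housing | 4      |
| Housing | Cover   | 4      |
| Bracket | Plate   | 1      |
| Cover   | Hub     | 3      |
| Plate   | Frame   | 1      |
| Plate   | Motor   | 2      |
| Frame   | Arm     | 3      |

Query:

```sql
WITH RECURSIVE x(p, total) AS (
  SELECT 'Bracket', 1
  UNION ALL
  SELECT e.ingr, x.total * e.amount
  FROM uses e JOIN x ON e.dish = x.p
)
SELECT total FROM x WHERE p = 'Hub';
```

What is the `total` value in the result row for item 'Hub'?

Base: (Bracket, total=1).
Iteration 1: components of {Bracket} -> Housing = 1*4 = 4, Plate = 1*1 = 1, Seal = 1*1 = 1.
Iteration 2: components of {Housing,Plate,Seal} -> Cover = 4*4 = 16, Frame = 1*1 = 1, Motor = 1*2 = 2.
Iteration 3: components of {Cover,Frame,Motor} -> Arm = 1*3 = 3, Hub = 16*3 = 48.
Iteration 4: no further components; recursion stops.

48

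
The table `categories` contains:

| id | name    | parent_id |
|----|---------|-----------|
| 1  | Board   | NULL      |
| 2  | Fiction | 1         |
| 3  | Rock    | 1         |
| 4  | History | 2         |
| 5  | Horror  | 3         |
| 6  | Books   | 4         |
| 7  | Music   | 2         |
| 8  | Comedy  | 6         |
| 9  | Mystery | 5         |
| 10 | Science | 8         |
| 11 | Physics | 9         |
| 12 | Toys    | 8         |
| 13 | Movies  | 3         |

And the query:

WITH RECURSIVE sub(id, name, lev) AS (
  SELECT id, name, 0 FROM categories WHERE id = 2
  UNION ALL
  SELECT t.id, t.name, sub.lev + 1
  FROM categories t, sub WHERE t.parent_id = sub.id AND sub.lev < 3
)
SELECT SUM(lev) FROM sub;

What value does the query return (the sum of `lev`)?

7

Base: id=2 (Fiction) at lev 0.
Iteration 1: rows with parent_id in {2} -> History (id 4, lev 1), Music (id 7, lev 1).
Iteration 2: rows with parent_id in {4,7} -> Books (id 6, lev 2).
Iteration 3: rows with parent_id in {6} -> Comedy (id 8, lev 3).
Iteration 4: lev < 3 fails for all current rows; recursion stops.
SUM(lev) = 0 + 1 + 1 + 2 + 3 = 7.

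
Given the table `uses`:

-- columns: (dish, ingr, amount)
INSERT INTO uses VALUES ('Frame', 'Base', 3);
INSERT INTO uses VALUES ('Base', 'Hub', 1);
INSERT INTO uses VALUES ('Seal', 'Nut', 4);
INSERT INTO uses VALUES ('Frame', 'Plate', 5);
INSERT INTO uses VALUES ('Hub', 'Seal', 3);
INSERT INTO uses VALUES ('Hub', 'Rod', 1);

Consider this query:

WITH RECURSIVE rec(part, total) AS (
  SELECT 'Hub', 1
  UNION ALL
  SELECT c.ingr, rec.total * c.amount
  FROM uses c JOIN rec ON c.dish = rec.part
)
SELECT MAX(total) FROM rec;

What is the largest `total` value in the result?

Base: (Hub, total=1).
Iteration 1: components of {Hub} -> Rod = 1*1 = 1, Seal = 1*3 = 3.
Iteration 2: components of {Rod,Seal} -> Nut = 3*4 = 12.
Iteration 3: no further components; recursion stops.
total values: 1, 1, 3, 12; the maximum is 12.

12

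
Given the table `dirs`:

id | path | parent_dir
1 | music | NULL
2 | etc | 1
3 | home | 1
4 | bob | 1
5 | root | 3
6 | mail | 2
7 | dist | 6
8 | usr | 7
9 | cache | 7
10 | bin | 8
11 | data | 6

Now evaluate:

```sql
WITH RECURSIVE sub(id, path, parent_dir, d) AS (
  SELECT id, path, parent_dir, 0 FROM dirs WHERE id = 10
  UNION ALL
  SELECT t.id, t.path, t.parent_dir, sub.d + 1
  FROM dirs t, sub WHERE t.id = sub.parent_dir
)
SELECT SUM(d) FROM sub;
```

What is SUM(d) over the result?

Base: id=10 (bin), parent_dir=8, d 0.
Iteration 1: join on id=8 -> usr (id 8, parent_dir=7, d 1).
Iteration 2: join on id=7 -> dist (id 7, parent_dir=6, d 2).
Iteration 3: join on id=6 -> mail (id 6, parent_dir=2, d 3).
Iteration 4: join on id=2 -> etc (id 2, parent_dir=1, d 4).
Iteration 5: join on id=1 -> music (id 1, parent_dir=NULL, d 5).
Iteration 6: parent_dir is NULL; no match; recursion stops.
SUM(d) = 0 + 1 + 2 + 3 + 4 + 5 = 15.

15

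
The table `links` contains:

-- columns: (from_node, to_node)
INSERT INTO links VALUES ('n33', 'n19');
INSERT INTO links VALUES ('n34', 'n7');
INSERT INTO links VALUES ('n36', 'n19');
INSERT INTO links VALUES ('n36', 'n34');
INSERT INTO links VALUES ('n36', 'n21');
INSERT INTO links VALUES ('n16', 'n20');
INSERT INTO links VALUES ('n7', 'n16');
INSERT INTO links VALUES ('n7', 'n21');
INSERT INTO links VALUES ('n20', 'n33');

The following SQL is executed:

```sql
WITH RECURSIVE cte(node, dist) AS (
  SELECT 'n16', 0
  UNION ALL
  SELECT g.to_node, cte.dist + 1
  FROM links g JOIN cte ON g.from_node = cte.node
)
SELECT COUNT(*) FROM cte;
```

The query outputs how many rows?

Base: (n16, dist=0).
Iteration 1: edges from {n16} -> (n20, dist=1).
Iteration 2: edges from {n20} -> (n33, dist=2).
Iteration 3: edges from {n33} -> (n19, dist=3).
Iteration 4: no outgoing edges from {n19}; recursion stops.
Total rows emitted: 4.

4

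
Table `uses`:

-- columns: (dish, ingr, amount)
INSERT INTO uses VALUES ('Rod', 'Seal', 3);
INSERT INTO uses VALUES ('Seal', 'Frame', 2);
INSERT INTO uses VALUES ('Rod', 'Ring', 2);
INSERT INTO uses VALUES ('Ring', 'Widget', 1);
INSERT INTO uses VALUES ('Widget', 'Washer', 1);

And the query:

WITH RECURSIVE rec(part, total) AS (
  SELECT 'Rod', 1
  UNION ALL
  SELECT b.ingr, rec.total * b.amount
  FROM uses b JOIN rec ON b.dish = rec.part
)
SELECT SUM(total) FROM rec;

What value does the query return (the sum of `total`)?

Base: (Rod, total=1).
Iteration 1: components of {Rod} -> Ring = 1*2 = 2, Seal = 1*3 = 3.
Iteration 2: components of {Ring,Seal} -> Frame = 3*2 = 6, Widget = 2*1 = 2.
Iteration 3: components of {Frame,Widget} -> Washer = 2*1 = 2.
Iteration 4: no further components; recursion stops.
SUM(total) = 1 + 3 + 2 + 6 + 2 + 2 = 16.

16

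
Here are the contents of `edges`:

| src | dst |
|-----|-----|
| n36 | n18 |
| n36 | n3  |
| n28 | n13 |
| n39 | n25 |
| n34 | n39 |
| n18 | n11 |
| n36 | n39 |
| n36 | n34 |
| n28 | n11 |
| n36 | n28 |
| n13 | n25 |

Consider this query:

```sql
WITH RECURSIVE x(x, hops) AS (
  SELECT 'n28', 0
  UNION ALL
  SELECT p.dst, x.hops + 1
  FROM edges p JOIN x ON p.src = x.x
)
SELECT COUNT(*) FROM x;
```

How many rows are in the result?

Base: (n28, hops=0).
Iteration 1: edges from {n28} -> (n11, hops=1), (n13, hops=1).
Iteration 2: edges from {n11,n13} -> (n25, hops=2).
Iteration 3: no outgoing edges from {n25}; recursion stops.
Total rows emitted: 4.

4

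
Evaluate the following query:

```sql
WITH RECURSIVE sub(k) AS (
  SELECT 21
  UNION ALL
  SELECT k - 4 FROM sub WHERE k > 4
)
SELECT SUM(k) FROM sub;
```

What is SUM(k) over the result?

66

Base: k=21.
Iteration 1: 21 > 4 holds -> k = 21 - 4 = 17.
Iteration 2: 17 > 4 holds -> k = 17 - 4 = 13.
Iteration 3: 13 > 4 holds -> k = 13 - 4 = 9.
Iteration 4: 9 > 4 holds -> k = 9 - 4 = 5.
Iteration 5: 5 > 4 holds -> k = 5 - 4 = 1.
Iteration 6: 1 > 4 fails; recursion stops.
SUM(k) = 21 + 17 + 13 + 9 + 5 + 1 = 66.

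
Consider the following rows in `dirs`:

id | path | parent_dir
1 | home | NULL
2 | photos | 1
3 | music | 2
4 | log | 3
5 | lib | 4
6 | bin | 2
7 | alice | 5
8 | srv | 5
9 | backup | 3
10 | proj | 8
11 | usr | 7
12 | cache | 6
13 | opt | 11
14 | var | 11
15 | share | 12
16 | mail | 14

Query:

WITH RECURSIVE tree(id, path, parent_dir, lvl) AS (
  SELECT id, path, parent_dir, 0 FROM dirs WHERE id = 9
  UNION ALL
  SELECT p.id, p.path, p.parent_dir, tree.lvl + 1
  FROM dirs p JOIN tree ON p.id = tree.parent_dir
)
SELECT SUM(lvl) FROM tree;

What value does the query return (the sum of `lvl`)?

Base: id=9 (backup), parent_dir=3, lvl 0.
Iteration 1: join on id=3 -> music (id 3, parent_dir=2, lvl 1).
Iteration 2: join on id=2 -> photos (id 2, parent_dir=1, lvl 2).
Iteration 3: join on id=1 -> home (id 1, parent_dir=NULL, lvl 3).
Iteration 4: parent_dir is NULL; no match; recursion stops.
SUM(lvl) = 0 + 1 + 2 + 3 = 6.

6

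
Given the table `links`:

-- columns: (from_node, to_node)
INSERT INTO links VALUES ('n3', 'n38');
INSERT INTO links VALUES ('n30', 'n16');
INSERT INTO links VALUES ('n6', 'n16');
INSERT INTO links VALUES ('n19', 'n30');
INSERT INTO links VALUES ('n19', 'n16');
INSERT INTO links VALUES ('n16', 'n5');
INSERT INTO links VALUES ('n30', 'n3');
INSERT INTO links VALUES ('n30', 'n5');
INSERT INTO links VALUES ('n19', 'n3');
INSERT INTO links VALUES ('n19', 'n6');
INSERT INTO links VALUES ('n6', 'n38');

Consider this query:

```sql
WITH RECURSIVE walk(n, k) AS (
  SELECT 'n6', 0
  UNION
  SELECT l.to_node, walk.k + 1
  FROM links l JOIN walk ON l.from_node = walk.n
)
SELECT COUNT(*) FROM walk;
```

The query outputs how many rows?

4

Base: (n6, k=0).
Iteration 1: edges from {n6} -> (n16, k=1), (n38, k=1).
Iteration 2: edges from {n16,n38} -> (n5, k=2).
Iteration 3: no outgoing edges from {n5}; recursion stops.
Total rows emitted: 4.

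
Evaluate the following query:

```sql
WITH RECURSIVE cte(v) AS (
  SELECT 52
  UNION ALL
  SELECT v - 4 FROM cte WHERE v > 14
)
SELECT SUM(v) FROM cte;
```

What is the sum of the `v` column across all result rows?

Base: v=52.
Iteration 1: 52 > 14 holds -> v = 52 - 4 = 48.
Iteration 2: 48 > 14 holds -> v = 48 - 4 = 44.
Iteration 3: 44 > 14 holds -> v = 44 - 4 = 40.
Iteration 4: 40 > 14 holds -> v = 40 - 4 = 36.
Iteration 5: 36 > 14 holds -> v = 36 - 4 = 32.
Iteration 6: 32 > 14 holds -> v = 32 - 4 = 28.
Iteration 7: 28 > 14 holds -> v = 28 - 4 = 24.
Iteration 8: 24 > 14 holds -> v = 24 - 4 = 20.
Iteration 9: 20 > 14 holds -> v = 20 - 4 = 16.
Iteration 10: 16 > 14 holds -> v = 16 - 4 = 12.
Iteration 11: 12 > 14 fails; recursion stops.
SUM(v) = 52 + 48 + 44 + 40 + 36 + 32 + 28 + 24 + 20 + 16 + 12 = 352.

352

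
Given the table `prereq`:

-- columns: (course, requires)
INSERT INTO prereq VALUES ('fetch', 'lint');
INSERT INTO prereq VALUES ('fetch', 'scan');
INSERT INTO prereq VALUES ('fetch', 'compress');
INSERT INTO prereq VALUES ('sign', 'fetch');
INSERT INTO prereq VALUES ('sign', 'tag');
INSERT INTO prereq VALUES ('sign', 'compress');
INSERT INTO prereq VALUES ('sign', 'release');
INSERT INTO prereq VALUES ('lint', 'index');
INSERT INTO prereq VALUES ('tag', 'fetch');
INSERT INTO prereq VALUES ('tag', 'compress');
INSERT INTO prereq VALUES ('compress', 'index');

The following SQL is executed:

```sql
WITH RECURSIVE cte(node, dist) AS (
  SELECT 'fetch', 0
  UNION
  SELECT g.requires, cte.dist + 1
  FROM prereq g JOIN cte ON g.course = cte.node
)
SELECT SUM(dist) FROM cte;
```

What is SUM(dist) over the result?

Base: (fetch, dist=0).
Iteration 1: edges from {fetch} -> (compress, dist=1), (lint, dist=1), (scan, dist=1).
Iteration 2: edges from {compress,lint,scan} -> (index, dist=2). [UNION drops 1 duplicate row(s)]
Iteration 3: no outgoing edges from {index}; recursion stops.
SUM(dist) = 0 + 1 + 1 + 1 + 2 = 5.

5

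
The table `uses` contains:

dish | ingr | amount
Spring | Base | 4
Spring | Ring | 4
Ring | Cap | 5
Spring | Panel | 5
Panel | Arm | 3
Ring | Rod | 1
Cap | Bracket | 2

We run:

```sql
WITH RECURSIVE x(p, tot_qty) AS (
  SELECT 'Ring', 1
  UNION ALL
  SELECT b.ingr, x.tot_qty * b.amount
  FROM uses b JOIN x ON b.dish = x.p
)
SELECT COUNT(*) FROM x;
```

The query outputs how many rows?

4

Base: (Ring, tot_qty=1).
Iteration 1: components of {Ring} -> Cap = 1*5 = 5, Rod = 1*1 = 1.
Iteration 2: components of {Cap,Rod} -> Bracket = 5*2 = 10.
Iteration 3: no further components; recursion stops.
Total rows emitted: 4.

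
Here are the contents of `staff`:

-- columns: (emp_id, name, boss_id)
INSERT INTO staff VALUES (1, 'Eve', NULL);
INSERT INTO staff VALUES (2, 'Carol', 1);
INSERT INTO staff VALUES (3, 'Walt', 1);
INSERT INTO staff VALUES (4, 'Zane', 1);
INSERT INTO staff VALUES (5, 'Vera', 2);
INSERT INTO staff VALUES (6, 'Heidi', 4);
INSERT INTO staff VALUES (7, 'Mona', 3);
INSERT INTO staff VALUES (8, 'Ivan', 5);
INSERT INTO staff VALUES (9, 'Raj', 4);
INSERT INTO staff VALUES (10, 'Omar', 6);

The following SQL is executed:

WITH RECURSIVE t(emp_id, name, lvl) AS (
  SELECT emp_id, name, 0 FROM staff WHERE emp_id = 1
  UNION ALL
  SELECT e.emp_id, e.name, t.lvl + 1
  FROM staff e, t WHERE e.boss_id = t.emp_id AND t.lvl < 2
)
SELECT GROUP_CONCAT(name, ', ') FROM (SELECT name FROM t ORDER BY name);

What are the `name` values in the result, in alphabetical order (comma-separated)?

Base: emp_id=1 (Eve) at lvl 0.
Iteration 1: rows with boss_id in {1} -> Carol (id 2, lvl 1), Walt (id 3, lvl 1), Zane (id 4, lvl 1).
Iteration 2: rows with boss_id in {2,3,4} -> Vera (id 5, lvl 2), Heidi (id 6, lvl 2), Mona (id 7, lvl 2), Raj (id 9, lvl 2).
Iteration 3: lvl < 2 fails for all current rows; recursion stops.

Carol, Eve, Heidi, Mona, Raj, Vera, Walt, Zane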